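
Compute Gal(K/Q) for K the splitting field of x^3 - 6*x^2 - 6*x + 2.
Gal(K/Q) = S_3 (symmetric group of order 6)

Compute the discriminant of x^3 + (-6)*x^2 + (-6)*x + (2): Δ = 5076. Since Δ is not a rational square, the Galois group is not contained in A_3; it must be the full S_3 (irreducibility of the cubic rules out anything smaller).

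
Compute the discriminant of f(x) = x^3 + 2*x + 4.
Δ = -464

For x^3 + a x^2 + b x + c the discriminant is Δ = 18 a b c - 4 a^3 c + a^2 b^2 - 4 b^3 - 27 c^2.
Plug a = 0, b = 2, c = 4:
  18*(0)*(2)*(4) - 4*(0)^3*(4) + (0)^2*(2)^2 - 4*(2)^3 - 27*(4)^2
  = 0 + (0) + 0 + (-32) + (-432)
  = -464.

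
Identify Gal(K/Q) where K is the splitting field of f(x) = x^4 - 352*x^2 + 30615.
Gal(K/Q) = V_4 (Klein four-group, Z/2Z × Z/2Z)

f factors as (x^2 - 195)(x^2 - 157), so the splitting field is K = Q(sqrt(195), sqrt(157)). The elements 195, 157, 30615 are all non-squares in Q, so sqrt(195) and sqrt(157) generate independent quadratic extensions. Thus [K:Q] = 4 and Gal(K/Q) is generated by the two order-2 automorphisms sqrt(195) ↦ -sqrt(195) and sqrt(157) ↦ -sqrt(157), giving V_4.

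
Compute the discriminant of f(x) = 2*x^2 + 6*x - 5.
Δ = 76

For a quadratic a x^2 + b x + c the discriminant is Δ = b^2 - 4ac = (6)^2 - 4*(2)*(-5) = 36 - (-40) = 76.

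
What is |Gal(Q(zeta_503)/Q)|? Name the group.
|Gal(Q(zeta_503)/Q)| = phi(503) = 502; group ≅ (Z/503Z)^* ≅ Z/502Z

The n-th cyclotomic polynomial Φ_503(x) is the minimal polynomial of zeta_503 over Q and has degree phi(503) = 502. So Q(zeta_503) is a degree-502 Galois extension with Galois group (Z/503Z)^*. (Z/503Z)^* is cyclic since 503 is an odd prime power (or 4). Hence Gal(Q(zeta_503)/Q) ≅ Z/502Z.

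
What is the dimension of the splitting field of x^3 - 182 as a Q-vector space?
[K:Q] = 6

x^3 - 182 has one real root r = 182^(1/3) and two complex roots r*zeta_3, r*zeta_3^2 where zeta_3 = e^(2*pi*i/3). The splitting field is Q(r, zeta_3). [Q(r):Q] = 3 and [Q(zeta_3):Q] = 2 with gcd = 1, so [Q(r, zeta_3):Q] = 3 * 2 = 6.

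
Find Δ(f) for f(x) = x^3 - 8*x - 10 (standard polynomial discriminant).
Δ = -652

For a depressed cubic x^3 + p x + q the discriminant is Δ = -4 p^3 - 27 q^2 = -4*(-8)^3 - 27*(-10)^2 = 2048 - 2700 = -652.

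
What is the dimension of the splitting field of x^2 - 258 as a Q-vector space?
[K:Q] = 2

The polynomial x^2 - 258 is irreducible over Q since 258 is not a perfect square. Its splitting field is Q(sqrt(258)), which has degree 2 over Q.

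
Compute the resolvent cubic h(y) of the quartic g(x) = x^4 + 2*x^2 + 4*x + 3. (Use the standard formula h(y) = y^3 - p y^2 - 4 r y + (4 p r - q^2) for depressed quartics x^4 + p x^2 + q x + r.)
h(y) = y^3 - 2*y^2 - 12*y + 8

Identify coefficients: p = 2, q = 4, r = 3.
Plug into h(y) = y^3 - p y^2 - 4 r y + (4 p r - q^2):
  h(y) = y^3 - (2) y^2 - 4*(3) y + (4*(2)*(3) - (4)^2)
       = y^3 + (-2) y^2 + (-12) y + (8).
Simplifying: h(y) = y^3 - 2*y^2 - 12*y + 8.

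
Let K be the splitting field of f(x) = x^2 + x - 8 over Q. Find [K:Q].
[K:Q] = 2

The discriminant of x^2 + (1)*x + (-8) is b^2 - 4c = 1 - (-32) = 33. Since 33 is not a perfect square in Q, the polynomial is irreducible over Q. Its two roots generate a degree-2 extension, so [K:Q] = 2.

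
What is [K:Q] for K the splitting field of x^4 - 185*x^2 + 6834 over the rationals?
[K:Q] = 4

f factors as (x^2 - 134)(x^2 - 51); the splitting field is K = Q(sqrt(134), sqrt(51)). Since 134, 51, and 6834 are all non-squares in Q, the three subfields Q(sqrt(134)), Q(sqrt(51)), Q(sqrt(6834)) are distinct degree-2 extensions, so [K:Q] = 4 (Klein four Galois group).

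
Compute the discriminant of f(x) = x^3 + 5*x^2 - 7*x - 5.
Δ = 7572

For x^3 + a x^2 + b x + c the discriminant is Δ = 18 a b c - 4 a^3 c + a^2 b^2 - 4 b^3 - 27 c^2.
Plug a = 5, b = -7, c = -5:
  18*(5)*(-7)*(-5) - 4*(5)^3*(-5) + (5)^2*(-7)^2 - 4*(-7)^3 - 27*(-5)^2
  = 3150 + (2500) + 1225 + (1372) + (-675)
  = 7572.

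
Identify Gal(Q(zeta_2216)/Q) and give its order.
|Gal(Q(zeta_2216)/Q)| = phi(2216) = 1104; group ≅ (Z/2216Z)^* ≅ Z/2Z × Z/2Z × Z/276Z

The n-th cyclotomic polynomial Φ_2216(x) is the minimal polynomial of zeta_2216 over Q and has degree phi(2216) = 1104. So Q(zeta_2216) is a degree-1104 Galois extension with Galois group (Z/2216Z)^*. By CRT, (Z/2216Z)^* ≅ (Z/8Z)^* × (Z/277Z)^*. Each prime-power unit group is (Z/8Z)^* ≅ Z/2Z × Z/2Z; (Z/277Z)^* ≅ Z/276Z. Hence Gal(Q(zeta_2216)/Q) ≅ Z/2Z × Z/2Z × Z/276Z.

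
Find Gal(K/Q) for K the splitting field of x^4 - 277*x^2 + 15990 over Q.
Gal(K/Q) = V_4 (Klein four-group, Z/2Z × Z/2Z)

f factors as (x^2 - 82)(x^2 - 195), so the splitting field is K = Q(sqrt(82), sqrt(195)). The elements 82, 195, 15990 are all non-squares in Q, so sqrt(82) and sqrt(195) generate independent quadratic extensions. Thus [K:Q] = 4 and Gal(K/Q) is generated by the two order-2 automorphisms sqrt(82) ↦ -sqrt(82) and sqrt(195) ↦ -sqrt(195), giving V_4.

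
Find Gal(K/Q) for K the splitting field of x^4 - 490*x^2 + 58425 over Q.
Gal(K/Q) = V_4 (Klein four-group, Z/2Z × Z/2Z)

f factors as (x^2 - 205)(x^2 - 285), so the splitting field is K = Q(sqrt(205), sqrt(285)). The elements 205, 285, 58425 are all non-squares in Q, so sqrt(205) and sqrt(285) generate independent quadratic extensions. Thus [K:Q] = 4 and Gal(K/Q) is generated by the two order-2 automorphisms sqrt(205) ↦ -sqrt(205) and sqrt(285) ↦ -sqrt(285), giving V_4.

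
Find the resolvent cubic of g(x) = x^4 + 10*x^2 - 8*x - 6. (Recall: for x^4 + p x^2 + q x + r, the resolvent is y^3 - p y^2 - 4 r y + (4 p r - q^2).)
h(y) = y^3 - 10*y^2 + 24*y - 304

Identify coefficients: p = 10, q = -8, r = -6.
Plug into h(y) = y^3 - p y^2 - 4 r y + (4 p r - q^2):
  h(y) = y^3 - (10) y^2 - 4*(-6) y + (4*(10)*(-6) - (-8)^2)
       = y^3 + (-10) y^2 + (24) y + (-304).
Simplifying: h(y) = y^3 - 10*y^2 + 24*y - 304.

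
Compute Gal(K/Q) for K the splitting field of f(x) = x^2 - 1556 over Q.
Gal(K/Q) = Z/2Z (cyclic of order 2)

x^2 - 1556 is irreducible over Q since 1556 is not a rational square. The splitting field Q(sqrt(1556)) has degree 2 over Q, and its unique nontrivial automorphism is sqrt(1556) ↦ -sqrt(1556). Hence Gal(Q(sqrt(1556))/Q) = Z/2Z.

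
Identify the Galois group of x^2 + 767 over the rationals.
Gal(K/Q) = Z/2Z (cyclic of order 2)

x^2 + 767 is irreducible over Q since -767 is not a rational square. The splitting field Q(sqrt(-767)) has degree 2 over Q, and its unique nontrivial automorphism is sqrt(-767) ↦ -sqrt(-767). Hence Gal(Q(sqrt(-767))/Q) = Z/2Z.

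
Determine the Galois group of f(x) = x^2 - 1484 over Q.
Gal(K/Q) = Z/2Z (cyclic of order 2)

x^2 - 1484 is irreducible over Q since 1484 is not a rational square. The splitting field Q(sqrt(1484)) has degree 2 over Q, and its unique nontrivial automorphism is sqrt(1484) ↦ -sqrt(1484). Hence Gal(Q(sqrt(1484))/Q) = Z/2Z.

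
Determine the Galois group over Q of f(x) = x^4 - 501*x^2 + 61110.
Gal(K/Q) = V_4 (Klein four-group, Z/2Z × Z/2Z)

f factors as (x^2 - 291)(x^2 - 210), so the splitting field is K = Q(sqrt(291), sqrt(210)). The elements 291, 210, 61110 are all non-squares in Q, so sqrt(291) and sqrt(210) generate independent quadratic extensions. Thus [K:Q] = 4 and Gal(K/Q) is generated by the two order-2 automorphisms sqrt(291) ↦ -sqrt(291) and sqrt(210) ↦ -sqrt(210), giving V_4.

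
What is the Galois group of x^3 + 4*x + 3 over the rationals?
Gal(K/Q) = S_3 (symmetric group of order 6)

Compute the discriminant of x^3 + (0)*x^2 + (4)*x + (3): Δ = -499. Since Δ is not a rational square, the Galois group is not contained in A_3; it must be the full S_3 (irreducibility of the cubic rules out anything smaller).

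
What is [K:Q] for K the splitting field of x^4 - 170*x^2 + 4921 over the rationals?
[K:Q] = 4

f factors as (x^2 - 133)(x^2 - 37); the splitting field is K = Q(sqrt(133), sqrt(37)). Since 133, 37, and 4921 are all non-squares in Q, the three subfields Q(sqrt(133)), Q(sqrt(37)), Q(sqrt(4921)) are distinct degree-2 extensions, so [K:Q] = 4 (Klein four Galois group).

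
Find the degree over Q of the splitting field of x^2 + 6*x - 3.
[K:Q] = 2

The discriminant of x^2 + (6)*x + (-3) is b^2 - 4c = 36 - (-12) = 48. Since 48 is not a perfect square in Q, the polynomial is irreducible over Q. Its two roots generate a degree-2 extension, so [K:Q] = 2.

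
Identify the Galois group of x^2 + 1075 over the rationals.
Gal(K/Q) = Z/2Z (cyclic of order 2)

x^2 + 1075 is irreducible over Q since -1075 is not a rational square. The splitting field Q(sqrt(-1075)) has degree 2 over Q, and its unique nontrivial automorphism is sqrt(-1075) ↦ -sqrt(-1075). Hence Gal(Q(sqrt(-1075))/Q) = Z/2Z.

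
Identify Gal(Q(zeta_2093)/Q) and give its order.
|Gal(Q(zeta_2093)/Q)| = phi(2093) = 1584; group ≅ (Z/2093Z)^* ≅ Z/6Z × Z/12Z × Z/22Z

The n-th cyclotomic polynomial Φ_2093(x) is the minimal polynomial of zeta_2093 over Q and has degree phi(2093) = 1584. So Q(zeta_2093) is a degree-1584 Galois extension with Galois group (Z/2093Z)^*. By CRT, (Z/2093Z)^* ≅ (Z/7Z)^* × (Z/13Z)^* × (Z/23Z)^*. Each prime-power unit group is (Z/7Z)^* ≅ Z/6Z; (Z/13Z)^* ≅ Z/12Z; (Z/23Z)^* ≅ Z/22Z. Hence Gal(Q(zeta_2093)/Q) ≅ Z/6Z × Z/12Z × Z/22Z.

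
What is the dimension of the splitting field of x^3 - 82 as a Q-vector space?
[K:Q] = 6

x^3 - 82 has one real root r = 82^(1/3) and two complex roots r*zeta_3, r*zeta_3^2 where zeta_3 = e^(2*pi*i/3). The splitting field is Q(r, zeta_3). [Q(r):Q] = 3 and [Q(zeta_3):Q] = 2 with gcd = 1, so [Q(r, zeta_3):Q] = 3 * 2 = 6.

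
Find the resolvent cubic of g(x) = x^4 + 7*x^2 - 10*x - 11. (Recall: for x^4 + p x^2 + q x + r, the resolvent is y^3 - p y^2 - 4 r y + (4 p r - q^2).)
h(y) = y^3 - 7*y^2 + 44*y - 408

Identify coefficients: p = 7, q = -10, r = -11.
Plug into h(y) = y^3 - p y^2 - 4 r y + (4 p r - q^2):
  h(y) = y^3 - (7) y^2 - 4*(-11) y + (4*(7)*(-11) - (-10)^2)
       = y^3 + (-7) y^2 + (44) y + (-408).
Simplifying: h(y) = y^3 - 7*y^2 + 44*y - 408.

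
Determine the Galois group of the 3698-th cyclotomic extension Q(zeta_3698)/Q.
|Gal(Q(zeta_3698)/Q)| = phi(3698) = 1806; group ≅ (Z/3698Z)^* ≅ Z/1806Z

The n-th cyclotomic polynomial Φ_3698(x) is the minimal polynomial of zeta_3698 over Q and has degree phi(3698) = 1806. So Q(zeta_3698) is a degree-1806 Galois extension with Galois group (Z/3698Z)^*. By CRT, (Z/3698Z)^* ≅ (Z/2Z)^* × (Z/1849Z)^*. Each prime-power unit group is (Z/2Z)^* ≅ trivial group (order 1); (Z/1849Z)^* ≅ Z/1806Z. Hence Gal(Q(zeta_3698)/Q) ≅ Z/1806Z.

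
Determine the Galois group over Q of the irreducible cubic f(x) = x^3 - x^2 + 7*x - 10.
Gal(K/Q) = S_3 (symmetric group of order 6)

Compute the discriminant of x^3 + (-1)*x^2 + (7)*x + (-10): Δ = -2803. Since Δ is not a rational square, the Galois group is not contained in A_3; it must be the full S_3 (irreducibility of the cubic rules out anything smaller).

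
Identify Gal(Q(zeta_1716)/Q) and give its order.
|Gal(Q(zeta_1716)/Q)| = phi(1716) = 480; group ≅ (Z/1716Z)^* ≅ Z/2Z × Z/2Z × Z/10Z × Z/12Z

The n-th cyclotomic polynomial Φ_1716(x) is the minimal polynomial of zeta_1716 over Q and has degree phi(1716) = 480. So Q(zeta_1716) is a degree-480 Galois extension with Galois group (Z/1716Z)^*. By CRT, (Z/1716Z)^* ≅ (Z/4Z)^* × (Z/3Z)^* × (Z/11Z)^* × (Z/13Z)^*. Each prime-power unit group is (Z/4Z)^* ≅ Z/2Z; (Z/3Z)^* ≅ Z/2Z; (Z/11Z)^* ≅ Z/10Z; (Z/13Z)^* ≅ Z/12Z. Hence Gal(Q(zeta_1716)/Q) ≅ Z/2Z × Z/2Z × Z/10Z × Z/12Z.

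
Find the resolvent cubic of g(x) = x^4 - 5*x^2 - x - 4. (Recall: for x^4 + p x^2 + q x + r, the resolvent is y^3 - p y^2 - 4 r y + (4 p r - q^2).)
h(y) = y^3 + 5*y^2 + 16*y + 79

Identify coefficients: p = -5, q = -1, r = -4.
Plug into h(y) = y^3 - p y^2 - 4 r y + (4 p r - q^2):
  h(y) = y^3 - (-5) y^2 - 4*(-4) y + (4*(-5)*(-4) - (-1)^2)
       = y^3 + (5) y^2 + (16) y + (79).
Simplifying: h(y) = y^3 + 5*y^2 + 16*y + 79.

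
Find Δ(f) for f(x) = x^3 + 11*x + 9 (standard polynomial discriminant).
Δ = -7511

For a depressed cubic x^3 + p x + q the discriminant is Δ = -4 p^3 - 27 q^2 = -4*(11)^3 - 27*(9)^2 = -5324 - 2187 = -7511.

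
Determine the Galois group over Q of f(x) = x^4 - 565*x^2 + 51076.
Gal(K/Q) = Z/2Z (cyclic of order 2)

f factors as (x^2 - 113)(x^2 - 452), so the splitting field is K = Q(sqrt(113), sqrt(452)). The squarefree part of 113 is 113 and the squarefree part of 452 is also 113, so sqrt(113) and sqrt(452) are both rational multiples of sqrt(113). Hence Q(sqrt(113)) = Q(sqrt(452)) = Q(sqrt(113)), and the splitting field collapses to a single degree-2 extension with Galois group Z/2Z.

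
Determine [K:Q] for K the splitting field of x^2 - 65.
[K:Q] = 2

The polynomial x^2 - 65 is irreducible over Q since 65 is not a perfect square. Its splitting field is Q(sqrt(65)), which has degree 2 over Q.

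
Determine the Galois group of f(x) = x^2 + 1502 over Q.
Gal(K/Q) = Z/2Z (cyclic of order 2)

x^2 + 1502 is irreducible over Q since -1502 is not a rational square. The splitting field Q(sqrt(-1502)) has degree 2 over Q, and its unique nontrivial automorphism is sqrt(-1502) ↦ -sqrt(-1502). Hence Gal(Q(sqrt(-1502))/Q) = Z/2Z.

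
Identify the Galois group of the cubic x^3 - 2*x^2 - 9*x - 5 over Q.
Gal(K/Q) = S_3 (symmetric group of order 6)

Compute the discriminant of x^3 + (-2)*x^2 + (-9)*x + (-5): Δ = 785. Since Δ is not a rational square, the Galois group is not contained in A_3; it must be the full S_3 (irreducibility of the cubic rules out anything smaller).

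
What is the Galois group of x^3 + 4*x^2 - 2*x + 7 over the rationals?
Gal(K/Q) = S_3 (symmetric group of order 6)

Compute the discriminant of x^3 + (4)*x^2 + (-2)*x + (7): Δ = -4027. Since Δ is not a rational square, the Galois group is not contained in A_3; it must be the full S_3 (irreducibility of the cubic rules out anything smaller).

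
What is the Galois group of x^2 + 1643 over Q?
Gal(K/Q) = Z/2Z (cyclic of order 2)

x^2 + 1643 is irreducible over Q since -1643 is not a rational square. The splitting field Q(sqrt(-1643)) has degree 2 over Q, and its unique nontrivial automorphism is sqrt(-1643) ↦ -sqrt(-1643). Hence Gal(Q(sqrt(-1643))/Q) = Z/2Z.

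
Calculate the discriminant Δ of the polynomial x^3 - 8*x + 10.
Δ = -652

For a depressed cubic x^3 + p x + q the discriminant is Δ = -4 p^3 - 27 q^2 = -4*(-8)^3 - 27*(10)^2 = 2048 - 2700 = -652.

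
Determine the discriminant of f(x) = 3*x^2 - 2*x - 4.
Δ = 52

For a quadratic a x^2 + b x + c the discriminant is Δ = b^2 - 4ac = (-2)^2 - 4*(3)*(-4) = 4 - (-48) = 52.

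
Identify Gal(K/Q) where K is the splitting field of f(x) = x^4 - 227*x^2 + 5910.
Gal(K/Q) = V_4 (Klein four-group, Z/2Z × Z/2Z)

f factors as (x^2 - 30)(x^2 - 197), so the splitting field is K = Q(sqrt(30), sqrt(197)). The elements 30, 197, 5910 are all non-squares in Q, so sqrt(30) and sqrt(197) generate independent quadratic extensions. Thus [K:Q] = 4 and Gal(K/Q) is generated by the two order-2 automorphisms sqrt(30) ↦ -sqrt(30) and sqrt(197) ↦ -sqrt(197), giving V_4.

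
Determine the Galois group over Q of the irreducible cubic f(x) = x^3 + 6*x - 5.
Gal(K/Q) = S_3 (symmetric group of order 6)

Compute the discriminant of x^3 + (0)*x^2 + (6)*x + (-5): Δ = -1539. Since Δ is not a rational square, the Galois group is not contained in A_3; it must be the full S_3 (irreducibility of the cubic rules out anything smaller).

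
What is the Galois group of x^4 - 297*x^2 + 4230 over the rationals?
Gal(K/Q) = V_4 (Klein four-group, Z/2Z × Z/2Z)

f factors as (x^2 - 282)(x^2 - 15), so the splitting field is K = Q(sqrt(282), sqrt(15)). The elements 282, 15, 4230 are all non-squares in Q, so sqrt(282) and sqrt(15) generate independent quadratic extensions. Thus [K:Q] = 4 and Gal(K/Q) is generated by the two order-2 automorphisms sqrt(282) ↦ -sqrt(282) and sqrt(15) ↦ -sqrt(15), giving V_4.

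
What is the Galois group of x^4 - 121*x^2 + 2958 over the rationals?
Gal(K/Q) = V_4 (Klein four-group, Z/2Z × Z/2Z)

f factors as (x^2 - 87)(x^2 - 34), so the splitting field is K = Q(sqrt(87), sqrt(34)). The elements 87, 34, 2958 are all non-squares in Q, so sqrt(87) and sqrt(34) generate independent quadratic extensions. Thus [K:Q] = 4 and Gal(K/Q) is generated by the two order-2 automorphisms sqrt(87) ↦ -sqrt(87) and sqrt(34) ↦ -sqrt(34), giving V_4.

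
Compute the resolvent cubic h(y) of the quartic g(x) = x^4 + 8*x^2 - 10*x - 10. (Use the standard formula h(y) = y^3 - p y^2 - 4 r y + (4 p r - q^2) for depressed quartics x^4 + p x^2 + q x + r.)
h(y) = y^3 - 8*y^2 + 40*y - 420

Identify coefficients: p = 8, q = -10, r = -10.
Plug into h(y) = y^3 - p y^2 - 4 r y + (4 p r - q^2):
  h(y) = y^3 - (8) y^2 - 4*(-10) y + (4*(8)*(-10) - (-10)^2)
       = y^3 + (-8) y^2 + (40) y + (-420).
Simplifying: h(y) = y^3 - 8*y^2 + 40*y - 420.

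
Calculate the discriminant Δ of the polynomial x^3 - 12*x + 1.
Δ = 6885

For a depressed cubic x^3 + p x + q the discriminant is Δ = -4 p^3 - 27 q^2 = -4*(-12)^3 - 27*(1)^2 = 6912 - 27 = 6885.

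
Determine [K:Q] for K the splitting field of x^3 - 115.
[K:Q] = 6

x^3 - 115 has one real root r = 115^(1/3) and two complex roots r*zeta_3, r*zeta_3^2 where zeta_3 = e^(2*pi*i/3). The splitting field is Q(r, zeta_3). [Q(r):Q] = 3 and [Q(zeta_3):Q] = 2 with gcd = 1, so [Q(r, zeta_3):Q] = 3 * 2 = 6.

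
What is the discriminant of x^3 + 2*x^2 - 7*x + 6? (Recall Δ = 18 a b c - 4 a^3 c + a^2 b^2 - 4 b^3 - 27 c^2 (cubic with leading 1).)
Δ = -1108

For x^3 + a x^2 + b x + c the discriminant is Δ = 18 a b c - 4 a^3 c + a^2 b^2 - 4 b^3 - 27 c^2.
Plug a = 2, b = -7, c = 6:
  18*(2)*(-7)*(6) - 4*(2)^3*(6) + (2)^2*(-7)^2 - 4*(-7)^3 - 27*(6)^2
  = -1512 + (-192) + 196 + (1372) + (-972)
  = -1108.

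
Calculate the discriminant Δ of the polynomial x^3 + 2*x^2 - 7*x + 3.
Δ = 473

For x^3 + a x^2 + b x + c the discriminant is Δ = 18 a b c - 4 a^3 c + a^2 b^2 - 4 b^3 - 27 c^2.
Plug a = 2, b = -7, c = 3:
  18*(2)*(-7)*(3) - 4*(2)^3*(3) + (2)^2*(-7)^2 - 4*(-7)^3 - 27*(3)^2
  = -756 + (-96) + 196 + (1372) + (-243)
  = 473.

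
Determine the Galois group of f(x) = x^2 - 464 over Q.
Gal(K/Q) = Z/2Z (cyclic of order 2)

x^2 - 464 is irreducible over Q since 464 is not a rational square. The splitting field Q(sqrt(464)) has degree 2 over Q, and its unique nontrivial automorphism is sqrt(464) ↦ -sqrt(464). Hence Gal(Q(sqrt(464))/Q) = Z/2Z.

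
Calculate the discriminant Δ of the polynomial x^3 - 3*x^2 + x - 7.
Δ = -1696

For x^3 + a x^2 + b x + c the discriminant is Δ = 18 a b c - 4 a^3 c + a^2 b^2 - 4 b^3 - 27 c^2.
Plug a = -3, b = 1, c = -7:
  18*(-3)*(1)*(-7) - 4*(-3)^3*(-7) + (-3)^2*(1)^2 - 4*(1)^3 - 27*(-7)^2
  = 378 + (-756) + 9 + (-4) + (-1323)
  = -1696.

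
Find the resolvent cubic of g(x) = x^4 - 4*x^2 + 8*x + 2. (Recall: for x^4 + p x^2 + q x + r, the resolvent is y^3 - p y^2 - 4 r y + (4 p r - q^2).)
h(y) = y^3 + 4*y^2 - 8*y - 96

Identify coefficients: p = -4, q = 8, r = 2.
Plug into h(y) = y^3 - p y^2 - 4 r y + (4 p r - q^2):
  h(y) = y^3 - (-4) y^2 - 4*(2) y + (4*(-4)*(2) - (8)^2)
       = y^3 + (4) y^2 + (-8) y + (-96).
Simplifying: h(y) = y^3 + 4*y^2 - 8*y - 96.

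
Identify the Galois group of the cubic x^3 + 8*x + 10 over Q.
Gal(K/Q) = S_3 (symmetric group of order 6)

Compute the discriminant of x^3 + (0)*x^2 + (8)*x + (10): Δ = -4748. Since Δ is not a rational square, the Galois group is not contained in A_3; it must be the full S_3 (irreducibility of the cubic rules out anything smaller).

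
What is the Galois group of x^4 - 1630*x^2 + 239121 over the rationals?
Gal(K/Q) = Z/2Z (cyclic of order 2)

f factors as (x^2 - 163)(x^2 - 1467), so the splitting field is K = Q(sqrt(163), sqrt(1467)). The squarefree part of 163 is 163 and the squarefree part of 1467 is also 163, so sqrt(163) and sqrt(1467) are both rational multiples of sqrt(163). Hence Q(sqrt(163)) = Q(sqrt(1467)) = Q(sqrt(163)), and the splitting field collapses to a single degree-2 extension with Galois group Z/2Z.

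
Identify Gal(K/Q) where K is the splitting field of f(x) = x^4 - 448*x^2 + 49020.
Gal(K/Q) = V_4 (Klein four-group, Z/2Z × Z/2Z)

f factors as (x^2 - 190)(x^2 - 258), so the splitting field is K = Q(sqrt(190), sqrt(258)). The elements 190, 258, 49020 are all non-squares in Q, so sqrt(190) and sqrt(258) generate independent quadratic extensions. Thus [K:Q] = 4 and Gal(K/Q) is generated by the two order-2 automorphisms sqrt(190) ↦ -sqrt(190) and sqrt(258) ↦ -sqrt(258), giving V_4.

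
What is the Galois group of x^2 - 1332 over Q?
Gal(K/Q) = Z/2Z (cyclic of order 2)

x^2 - 1332 is irreducible over Q since 1332 is not a rational square. The splitting field Q(sqrt(1332)) has degree 2 over Q, and its unique nontrivial automorphism is sqrt(1332) ↦ -sqrt(1332). Hence Gal(Q(sqrt(1332))/Q) = Z/2Z.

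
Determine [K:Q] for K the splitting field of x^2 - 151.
[K:Q] = 2

The polynomial x^2 - 151 is irreducible over Q since 151 is not a perfect square. Its splitting field is Q(sqrt(151)), which has degree 2 over Q.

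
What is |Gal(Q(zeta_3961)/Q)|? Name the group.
|Gal(Q(zeta_3961)/Q)| = phi(3961) = 3712; group ≅ (Z/3961Z)^* ≅ Z/16Z × Z/232Z

The n-th cyclotomic polynomial Φ_3961(x) is the minimal polynomial of zeta_3961 over Q and has degree phi(3961) = 3712. So Q(zeta_3961) is a degree-3712 Galois extension with Galois group (Z/3961Z)^*. By CRT, (Z/3961Z)^* ≅ (Z/17Z)^* × (Z/233Z)^*. Each prime-power unit group is (Z/17Z)^* ≅ Z/16Z; (Z/233Z)^* ≅ Z/232Z. Hence Gal(Q(zeta_3961)/Q) ≅ Z/16Z × Z/232Z.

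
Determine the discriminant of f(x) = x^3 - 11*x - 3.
Δ = 5081

For a depressed cubic x^3 + p x + q the discriminant is Δ = -4 p^3 - 27 q^2 = -4*(-11)^3 - 27*(-3)^2 = 5324 - 243 = 5081.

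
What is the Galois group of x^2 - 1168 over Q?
Gal(K/Q) = Z/2Z (cyclic of order 2)

x^2 - 1168 is irreducible over Q since 1168 is not a rational square. The splitting field Q(sqrt(1168)) has degree 2 over Q, and its unique nontrivial automorphism is sqrt(1168) ↦ -sqrt(1168). Hence Gal(Q(sqrt(1168))/Q) = Z/2Z.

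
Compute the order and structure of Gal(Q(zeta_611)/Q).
|Gal(Q(zeta_611)/Q)| = phi(611) = 552; group ≅ (Z/611Z)^* ≅ Z/12Z × Z/46Z

The n-th cyclotomic polynomial Φ_611(x) is the minimal polynomial of zeta_611 over Q and has degree phi(611) = 552. So Q(zeta_611) is a degree-552 Galois extension with Galois group (Z/611Z)^*. By CRT, (Z/611Z)^* ≅ (Z/13Z)^* × (Z/47Z)^*. Each prime-power unit group is (Z/13Z)^* ≅ Z/12Z; (Z/47Z)^* ≅ Z/46Z. Hence Gal(Q(zeta_611)/Q) ≅ Z/12Z × Z/46Z.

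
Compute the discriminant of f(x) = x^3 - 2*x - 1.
Δ = 5

For a depressed cubic x^3 + p x + q the discriminant is Δ = -4 p^3 - 27 q^2 = -4*(-2)^3 - 27*(-1)^2 = 32 - 27 = 5.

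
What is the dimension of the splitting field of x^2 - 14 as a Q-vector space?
[K:Q] = 2

The polynomial x^2 - 14 is irreducible over Q since 14 is not a perfect square. Its splitting field is Q(sqrt(14)), which has degree 2 over Q.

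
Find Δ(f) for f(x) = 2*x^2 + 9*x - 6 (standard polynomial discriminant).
Δ = 129

For a quadratic a x^2 + b x + c the discriminant is Δ = b^2 - 4ac = (9)^2 - 4*(2)*(-6) = 81 - (-48) = 129.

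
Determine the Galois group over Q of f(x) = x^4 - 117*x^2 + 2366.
Gal(K/Q) = V_4 (Klein four-group, Z/2Z × Z/2Z)

f factors as (x^2 - 91)(x^2 - 26), so the splitting field is K = Q(sqrt(91), sqrt(26)). The elements 91, 26, 2366 are all non-squares in Q, so sqrt(91) and sqrt(26) generate independent quadratic extensions. Thus [K:Q] = 4 and Gal(K/Q) is generated by the two order-2 automorphisms sqrt(91) ↦ -sqrt(91) and sqrt(26) ↦ -sqrt(26), giving V_4.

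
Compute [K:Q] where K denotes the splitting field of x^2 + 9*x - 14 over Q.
[K:Q] = 2

The discriminant of x^2 + (9)*x + (-14) is b^2 - 4c = 81 - (-56) = 137. Since 137 is not a perfect square in Q, the polynomial is irreducible over Q. Its two roots generate a degree-2 extension, so [K:Q] = 2.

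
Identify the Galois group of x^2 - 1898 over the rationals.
Gal(K/Q) = Z/2Z (cyclic of order 2)

x^2 - 1898 is irreducible over Q since 1898 is not a rational square. The splitting field Q(sqrt(1898)) has degree 2 over Q, and its unique nontrivial automorphism is sqrt(1898) ↦ -sqrt(1898). Hence Gal(Q(sqrt(1898))/Q) = Z/2Z.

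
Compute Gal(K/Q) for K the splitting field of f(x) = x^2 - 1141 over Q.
Gal(K/Q) = Z/2Z (cyclic of order 2)

x^2 - 1141 is irreducible over Q since 1141 is not a rational square. The splitting field Q(sqrt(1141)) has degree 2 over Q, and its unique nontrivial automorphism is sqrt(1141) ↦ -sqrt(1141). Hence Gal(Q(sqrt(1141))/Q) = Z/2Z.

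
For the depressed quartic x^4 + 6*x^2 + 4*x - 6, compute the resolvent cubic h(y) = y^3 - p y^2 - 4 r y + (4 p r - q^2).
h(y) = y^3 - 6*y^2 + 24*y - 160

Identify coefficients: p = 6, q = 4, r = -6.
Plug into h(y) = y^3 - p y^2 - 4 r y + (4 p r - q^2):
  h(y) = y^3 - (6) y^2 - 4*(-6) y + (4*(6)*(-6) - (4)^2)
       = y^3 + (-6) y^2 + (24) y + (-160).
Simplifying: h(y) = y^3 - 6*y^2 + 24*y - 160.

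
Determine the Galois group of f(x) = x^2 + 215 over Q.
Gal(K/Q) = Z/2Z (cyclic of order 2)

x^2 + 215 is irreducible over Q since -215 is not a rational square. The splitting field Q(sqrt(-215)) has degree 2 over Q, and its unique nontrivial automorphism is sqrt(-215) ↦ -sqrt(-215). Hence Gal(Q(sqrt(-215))/Q) = Z/2Z.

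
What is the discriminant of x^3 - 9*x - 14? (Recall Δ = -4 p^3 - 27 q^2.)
Δ = -2376

For a depressed cubic x^3 + p x + q the discriminant is Δ = -4 p^3 - 27 q^2 = -4*(-9)^3 - 27*(-14)^2 = 2916 - 5292 = -2376.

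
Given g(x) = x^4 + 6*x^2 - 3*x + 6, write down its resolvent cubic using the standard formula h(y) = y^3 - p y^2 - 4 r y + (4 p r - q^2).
h(y) = y^3 - 6*y^2 - 24*y + 135

Identify coefficients: p = 6, q = -3, r = 6.
Plug into h(y) = y^3 - p y^2 - 4 r y + (4 p r - q^2):
  h(y) = y^3 - (6) y^2 - 4*(6) y + (4*(6)*(6) - (-3)^2)
       = y^3 + (-6) y^2 + (-24) y + (135).
Simplifying: h(y) = y^3 - 6*y^2 - 24*y + 135.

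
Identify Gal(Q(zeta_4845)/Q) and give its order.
|Gal(Q(zeta_4845)/Q)| = phi(4845) = 2304; group ≅ (Z/4845Z)^* ≅ Z/2Z × Z/4Z × Z/16Z × Z/18Z

The n-th cyclotomic polynomial Φ_4845(x) is the minimal polynomial of zeta_4845 over Q and has degree phi(4845) = 2304. So Q(zeta_4845) is a degree-2304 Galois extension with Galois group (Z/4845Z)^*. By CRT, (Z/4845Z)^* ≅ (Z/3Z)^* × (Z/5Z)^* × (Z/17Z)^* × (Z/19Z)^*. Each prime-power unit group is (Z/3Z)^* ≅ Z/2Z; (Z/5Z)^* ≅ Z/4Z; (Z/17Z)^* ≅ Z/16Z; (Z/19Z)^* ≅ Z/18Z. Hence Gal(Q(zeta_4845)/Q) ≅ Z/2Z × Z/4Z × Z/16Z × Z/18Z.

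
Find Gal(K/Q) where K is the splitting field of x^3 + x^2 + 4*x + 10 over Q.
Gal(K/Q) = S_3 (symmetric group of order 6)

Compute the discriminant of x^3 + (1)*x^2 + (4)*x + (10): Δ = -2260. Since Δ is not a rational square, the Galois group is not contained in A_3; it must be the full S_3 (irreducibility of the cubic rules out anything smaller).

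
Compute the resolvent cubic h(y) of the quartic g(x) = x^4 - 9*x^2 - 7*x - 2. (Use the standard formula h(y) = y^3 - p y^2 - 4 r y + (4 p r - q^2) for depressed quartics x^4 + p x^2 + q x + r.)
h(y) = y^3 + 9*y^2 + 8*y + 23

Identify coefficients: p = -9, q = -7, r = -2.
Plug into h(y) = y^3 - p y^2 - 4 r y + (4 p r - q^2):
  h(y) = y^3 - (-9) y^2 - 4*(-2) y + (4*(-9)*(-2) - (-7)^2)
       = y^3 + (9) y^2 + (8) y + (23).
Simplifying: h(y) = y^3 + 9*y^2 + 8*y + 23.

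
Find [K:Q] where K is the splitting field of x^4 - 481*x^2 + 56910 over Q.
[K:Q] = 4

f factors as (x^2 - 210)(x^2 - 271); the splitting field is K = Q(sqrt(210), sqrt(271)). Since 210, 271, and 56910 are all non-squares in Q, the three subfields Q(sqrt(210)), Q(sqrt(271)), Q(sqrt(56910)) are distinct degree-2 extensions, so [K:Q] = 4 (Klein four Galois group).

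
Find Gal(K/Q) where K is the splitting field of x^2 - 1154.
Gal(K/Q) = Z/2Z (cyclic of order 2)

x^2 - 1154 is irreducible over Q since 1154 is not a rational square. The splitting field Q(sqrt(1154)) has degree 2 over Q, and its unique nontrivial automorphism is sqrt(1154) ↦ -sqrt(1154). Hence Gal(Q(sqrt(1154))/Q) = Z/2Z.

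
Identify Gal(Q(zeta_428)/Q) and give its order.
|Gal(Q(zeta_428)/Q)| = phi(428) = 212; group ≅ (Z/428Z)^* ≅ Z/2Z × Z/106Z

The n-th cyclotomic polynomial Φ_428(x) is the minimal polynomial of zeta_428 over Q and has degree phi(428) = 212. So Q(zeta_428) is a degree-212 Galois extension with Galois group (Z/428Z)^*. By CRT, (Z/428Z)^* ≅ (Z/4Z)^* × (Z/107Z)^*. Each prime-power unit group is (Z/4Z)^* ≅ Z/2Z; (Z/107Z)^* ≅ Z/106Z. Hence Gal(Q(zeta_428)/Q) ≅ Z/2Z × Z/106Z.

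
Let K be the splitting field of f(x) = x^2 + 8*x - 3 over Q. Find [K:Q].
[K:Q] = 2

The discriminant of x^2 + (8)*x + (-3) is b^2 - 4c = 64 - (-12) = 76. Since 76 is not a perfect square in Q, the polynomial is irreducible over Q. Its two roots generate a degree-2 extension, so [K:Q] = 2.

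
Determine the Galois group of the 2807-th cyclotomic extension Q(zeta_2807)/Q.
|Gal(Q(zeta_2807)/Q)| = phi(2807) = 2400; group ≅ (Z/2807Z)^* ≅ Z/6Z × Z/400Z

The n-th cyclotomic polynomial Φ_2807(x) is the minimal polynomial of zeta_2807 over Q and has degree phi(2807) = 2400. So Q(zeta_2807) is a degree-2400 Galois extension with Galois group (Z/2807Z)^*. By CRT, (Z/2807Z)^* ≅ (Z/7Z)^* × (Z/401Z)^*. Each prime-power unit group is (Z/7Z)^* ≅ Z/6Z; (Z/401Z)^* ≅ Z/400Z. Hence Gal(Q(zeta_2807)/Q) ≅ Z/6Z × Z/400Z.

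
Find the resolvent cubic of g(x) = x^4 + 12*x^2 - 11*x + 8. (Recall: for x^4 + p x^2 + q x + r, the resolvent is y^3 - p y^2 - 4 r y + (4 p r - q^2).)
h(y) = y^3 - 12*y^2 - 32*y + 263

Identify coefficients: p = 12, q = -11, r = 8.
Plug into h(y) = y^3 - p y^2 - 4 r y + (4 p r - q^2):
  h(y) = y^3 - (12) y^2 - 4*(8) y + (4*(12)*(8) - (-11)^2)
       = y^3 + (-12) y^2 + (-32) y + (263).
Simplifying: h(y) = y^3 - 12*y^2 - 32*y + 263.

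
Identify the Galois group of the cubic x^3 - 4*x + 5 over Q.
Gal(K/Q) = S_3 (symmetric group of order 6)

Compute the discriminant of x^3 + (0)*x^2 + (-4)*x + (5): Δ = -419. Since Δ is not a rational square, the Galois group is not contained in A_3; it must be the full S_3 (irreducibility of the cubic rules out anything smaller).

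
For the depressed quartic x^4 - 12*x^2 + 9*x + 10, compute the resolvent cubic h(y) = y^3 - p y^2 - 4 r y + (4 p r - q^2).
h(y) = y^3 + 12*y^2 - 40*y - 561

Identify coefficients: p = -12, q = 9, r = 10.
Plug into h(y) = y^3 - p y^2 - 4 r y + (4 p r - q^2):
  h(y) = y^3 - (-12) y^2 - 4*(10) y + (4*(-12)*(10) - (9)^2)
       = y^3 + (12) y^2 + (-40) y + (-561).
Simplifying: h(y) = y^3 + 12*y^2 - 40*y - 561.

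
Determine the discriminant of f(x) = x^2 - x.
Δ = 1

For a quadratic a x^2 + b x + c the discriminant is Δ = b^2 - 4ac = (-1)^2 - 4*(1)*(0) = 1 - (0) = 1.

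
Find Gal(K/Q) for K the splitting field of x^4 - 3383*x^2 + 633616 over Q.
Gal(K/Q) = Z/2Z (cyclic of order 2)

f factors as (x^2 - 199)(x^2 - 3184), so the splitting field is K = Q(sqrt(199), sqrt(3184)). The squarefree part of 199 is 199 and the squarefree part of 3184 is also 199, so sqrt(199) and sqrt(3184) are both rational multiples of sqrt(199). Hence Q(sqrt(199)) = Q(sqrt(3184)) = Q(sqrt(199)), and the splitting field collapses to a single degree-2 extension with Galois group Z/2Z.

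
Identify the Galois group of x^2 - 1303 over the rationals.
Gal(K/Q) = Z/2Z (cyclic of order 2)

x^2 - 1303 is irreducible over Q since 1303 is not a rational square. The splitting field Q(sqrt(1303)) has degree 2 over Q, and its unique nontrivial automorphism is sqrt(1303) ↦ -sqrt(1303). Hence Gal(Q(sqrt(1303))/Q) = Z/2Z.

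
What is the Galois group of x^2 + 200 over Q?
Gal(K/Q) = Z/2Z (cyclic of order 2)

x^2 + 200 is irreducible over Q since -200 is not a rational square. The splitting field Q(sqrt(-200)) has degree 2 over Q, and its unique nontrivial automorphism is sqrt(-200) ↦ -sqrt(-200). Hence Gal(Q(sqrt(-200))/Q) = Z/2Z.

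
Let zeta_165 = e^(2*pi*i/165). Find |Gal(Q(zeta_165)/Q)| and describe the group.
|Gal(Q(zeta_165)/Q)| = phi(165) = 80; group ≅ (Z/165Z)^* ≅ Z/2Z × Z/4Z × Z/10Z

The n-th cyclotomic polynomial Φ_165(x) is the minimal polynomial of zeta_165 over Q and has degree phi(165) = 80. So Q(zeta_165) is a degree-80 Galois extension with Galois group (Z/165Z)^*. By CRT, (Z/165Z)^* ≅ (Z/3Z)^* × (Z/5Z)^* × (Z/11Z)^*. Each prime-power unit group is (Z/3Z)^* ≅ Z/2Z; (Z/5Z)^* ≅ Z/4Z; (Z/11Z)^* ≅ Z/10Z. Hence Gal(Q(zeta_165)/Q) ≅ Z/2Z × Z/4Z × Z/10Z.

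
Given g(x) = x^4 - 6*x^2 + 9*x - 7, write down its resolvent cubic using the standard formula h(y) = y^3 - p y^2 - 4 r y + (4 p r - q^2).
h(y) = y^3 + 6*y^2 + 28*y + 87

Identify coefficients: p = -6, q = 9, r = -7.
Plug into h(y) = y^3 - p y^2 - 4 r y + (4 p r - q^2):
  h(y) = y^3 - (-6) y^2 - 4*(-7) y + (4*(-6)*(-7) - (9)^2)
       = y^3 + (6) y^2 + (28) y + (87).
Simplifying: h(y) = y^3 + 6*y^2 + 28*y + 87.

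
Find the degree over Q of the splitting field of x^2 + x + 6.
[K:Q] = 2

The discriminant of x^2 + (1)*x + (6) is b^2 - 4c = 1 - (24) = -23. Since -23 is not a perfect square in Q, the polynomial is irreducible over Q. Its two roots generate a degree-2 extension, so [K:Q] = 2.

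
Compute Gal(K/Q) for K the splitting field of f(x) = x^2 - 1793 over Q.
Gal(K/Q) = Z/2Z (cyclic of order 2)

x^2 - 1793 is irreducible over Q since 1793 is not a rational square. The splitting field Q(sqrt(1793)) has degree 2 over Q, and its unique nontrivial automorphism is sqrt(1793) ↦ -sqrt(1793). Hence Gal(Q(sqrt(1793))/Q) = Z/2Z.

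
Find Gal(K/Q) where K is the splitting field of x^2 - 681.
Gal(K/Q) = Z/2Z (cyclic of order 2)

x^2 - 681 is irreducible over Q since 681 is not a rational square. The splitting field Q(sqrt(681)) has degree 2 over Q, and its unique nontrivial automorphism is sqrt(681) ↦ -sqrt(681). Hence Gal(Q(sqrt(681))/Q) = Z/2Z.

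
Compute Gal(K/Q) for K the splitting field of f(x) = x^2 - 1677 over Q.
Gal(K/Q) = Z/2Z (cyclic of order 2)

x^2 - 1677 is irreducible over Q since 1677 is not a rational square. The splitting field Q(sqrt(1677)) has degree 2 over Q, and its unique nontrivial automorphism is sqrt(1677) ↦ -sqrt(1677). Hence Gal(Q(sqrt(1677))/Q) = Z/2Z.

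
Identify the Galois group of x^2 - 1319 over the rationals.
Gal(K/Q) = Z/2Z (cyclic of order 2)

x^2 - 1319 is irreducible over Q since 1319 is not a rational square. The splitting field Q(sqrt(1319)) has degree 2 over Q, and its unique nontrivial automorphism is sqrt(1319) ↦ -sqrt(1319). Hence Gal(Q(sqrt(1319))/Q) = Z/2Z.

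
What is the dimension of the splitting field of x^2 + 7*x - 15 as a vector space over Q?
[K:Q] = 2

The discriminant of x^2 + (7)*x + (-15) is b^2 - 4c = 49 - (-60) = 109. Since 109 is not a perfect square in Q, the polynomial is irreducible over Q. Its two roots generate a degree-2 extension, so [K:Q] = 2.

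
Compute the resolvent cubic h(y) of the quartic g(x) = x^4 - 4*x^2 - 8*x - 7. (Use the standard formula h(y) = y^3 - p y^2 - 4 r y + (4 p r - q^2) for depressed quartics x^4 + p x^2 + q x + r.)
h(y) = y^3 + 4*y^2 + 28*y + 48

Identify coefficients: p = -4, q = -8, r = -7.
Plug into h(y) = y^3 - p y^2 - 4 r y + (4 p r - q^2):
  h(y) = y^3 - (-4) y^2 - 4*(-7) y + (4*(-4)*(-7) - (-8)^2)
       = y^3 + (4) y^2 + (28) y + (48).
Simplifying: h(y) = y^3 + 4*y^2 + 28*y + 48.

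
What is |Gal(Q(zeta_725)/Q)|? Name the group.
|Gal(Q(zeta_725)/Q)| = phi(725) = 560; group ≅ (Z/725Z)^* ≅ Z/20Z × Z/28Z

The n-th cyclotomic polynomial Φ_725(x) is the minimal polynomial of zeta_725 over Q and has degree phi(725) = 560. So Q(zeta_725) is a degree-560 Galois extension with Galois group (Z/725Z)^*. By CRT, (Z/725Z)^* ≅ (Z/25Z)^* × (Z/29Z)^*. Each prime-power unit group is (Z/25Z)^* ≅ Z/20Z; (Z/29Z)^* ≅ Z/28Z. Hence Gal(Q(zeta_725)/Q) ≅ Z/20Z × Z/28Z.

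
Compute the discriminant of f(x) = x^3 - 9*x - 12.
Δ = -972

For a depressed cubic x^3 + p x + q the discriminant is Δ = -4 p^3 - 27 q^2 = -4*(-9)^3 - 27*(-12)^2 = 2916 - 3888 = -972.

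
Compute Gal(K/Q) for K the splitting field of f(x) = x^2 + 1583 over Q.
Gal(K/Q) = Z/2Z (cyclic of order 2)

x^2 + 1583 is irreducible over Q since -1583 is not a rational square. The splitting field Q(sqrt(-1583)) has degree 2 over Q, and its unique nontrivial automorphism is sqrt(-1583) ↦ -sqrt(-1583). Hence Gal(Q(sqrt(-1583))/Q) = Z/2Z.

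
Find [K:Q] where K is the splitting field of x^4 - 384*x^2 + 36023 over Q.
[K:Q] = 4

f factors as (x^2 - 163)(x^2 - 221); the splitting field is K = Q(sqrt(163), sqrt(221)). Since 163, 221, and 36023 are all non-squares in Q, the three subfields Q(sqrt(163)), Q(sqrt(221)), Q(sqrt(36023)) are distinct degree-2 extensions, so [K:Q] = 4 (Klein four Galois group).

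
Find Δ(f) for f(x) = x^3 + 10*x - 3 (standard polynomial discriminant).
Δ = -4243

For a depressed cubic x^3 + p x + q the discriminant is Δ = -4 p^3 - 27 q^2 = -4*(10)^3 - 27*(-3)^2 = -4000 - 243 = -4243.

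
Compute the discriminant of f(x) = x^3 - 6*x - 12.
Δ = -3024

For a depressed cubic x^3 + p x + q the discriminant is Δ = -4 p^3 - 27 q^2 = -4*(-6)^3 - 27*(-12)^2 = 864 - 3888 = -3024.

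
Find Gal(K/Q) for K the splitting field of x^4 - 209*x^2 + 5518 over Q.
Gal(K/Q) = V_4 (Klein four-group, Z/2Z × Z/2Z)

f factors as (x^2 - 178)(x^2 - 31), so the splitting field is K = Q(sqrt(178), sqrt(31)). The elements 178, 31, 5518 are all non-squares in Q, so sqrt(178) and sqrt(31) generate independent quadratic extensions. Thus [K:Q] = 4 and Gal(K/Q) is generated by the two order-2 automorphisms sqrt(178) ↦ -sqrt(178) and sqrt(31) ↦ -sqrt(31), giving V_4.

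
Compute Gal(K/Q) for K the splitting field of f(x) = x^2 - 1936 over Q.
Gal(K/Q) = trivial group (order 1)

x^2 - 1936 factors as (x - 44)(x + 44) over Q, so its splitting field is Q itself and the Galois group is trivial.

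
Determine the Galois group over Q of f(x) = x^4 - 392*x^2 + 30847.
Gal(K/Q) = V_4 (Klein four-group, Z/2Z × Z/2Z)

f factors as (x^2 - 283)(x^2 - 109), so the splitting field is K = Q(sqrt(283), sqrt(109)). The elements 283, 109, 30847 are all non-squares in Q, so sqrt(283) and sqrt(109) generate independent quadratic extensions. Thus [K:Q] = 4 and Gal(K/Q) is generated by the two order-2 automorphisms sqrt(283) ↦ -sqrt(283) and sqrt(109) ↦ -sqrt(109), giving V_4.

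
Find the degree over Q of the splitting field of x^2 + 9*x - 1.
[K:Q] = 2

The discriminant of x^2 + (9)*x + (-1) is b^2 - 4c = 81 - (-4) = 85. Since 85 is not a perfect square in Q, the polynomial is irreducible over Q. Its two roots generate a degree-2 extension, so [K:Q] = 2.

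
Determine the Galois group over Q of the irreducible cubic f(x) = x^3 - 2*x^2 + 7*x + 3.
Gal(K/Q) = S_3 (symmetric group of order 6)

Compute the discriminant of x^3 + (-2)*x^2 + (7)*x + (3): Δ = -2079. Since Δ is not a rational square, the Galois group is not contained in A_3; it must be the full S_3 (irreducibility of the cubic rules out anything smaller).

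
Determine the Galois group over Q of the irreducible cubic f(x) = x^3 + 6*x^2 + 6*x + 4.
Gal(K/Q) = S_3 (symmetric group of order 6)

Compute the discriminant of x^3 + (6)*x^2 + (6)*x + (4): Δ = -864. Since Δ is not a rational square, the Galois group is not contained in A_3; it must be the full S_3 (irreducibility of the cubic rules out anything smaller).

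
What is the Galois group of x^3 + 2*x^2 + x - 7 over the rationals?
Gal(K/Q) = S_3 (symmetric group of order 6)

Compute the discriminant of x^3 + (2)*x^2 + (1)*x + (-7): Δ = -1351. Since Δ is not a rational square, the Galois group is not contained in A_3; it must be the full S_3 (irreducibility of the cubic rules out anything smaller).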